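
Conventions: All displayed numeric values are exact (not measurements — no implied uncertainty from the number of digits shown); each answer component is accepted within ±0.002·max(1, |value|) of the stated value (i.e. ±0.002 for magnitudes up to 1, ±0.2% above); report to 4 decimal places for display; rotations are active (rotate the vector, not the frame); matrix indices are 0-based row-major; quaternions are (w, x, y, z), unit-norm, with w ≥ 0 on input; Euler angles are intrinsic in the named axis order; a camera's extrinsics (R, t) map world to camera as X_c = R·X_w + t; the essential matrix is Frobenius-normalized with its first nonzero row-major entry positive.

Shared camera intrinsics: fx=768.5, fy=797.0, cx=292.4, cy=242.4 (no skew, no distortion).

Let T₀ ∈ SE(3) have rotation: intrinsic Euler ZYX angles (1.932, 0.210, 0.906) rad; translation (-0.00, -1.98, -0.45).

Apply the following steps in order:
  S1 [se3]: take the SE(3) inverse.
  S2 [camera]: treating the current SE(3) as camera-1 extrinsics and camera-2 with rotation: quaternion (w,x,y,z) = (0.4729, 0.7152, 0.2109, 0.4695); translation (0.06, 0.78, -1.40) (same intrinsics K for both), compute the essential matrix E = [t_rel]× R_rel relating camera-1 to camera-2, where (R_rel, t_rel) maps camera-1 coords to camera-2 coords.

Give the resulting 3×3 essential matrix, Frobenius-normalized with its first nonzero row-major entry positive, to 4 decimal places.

after S1 (invert_se3): R=[-0.3456 0.9149 -0.2085; -0.6351 -0.0645 0.7698; 0.6908 0.3984 0.6033], t=(1.7177, 0.2186, 1.0604)
after S2 (essential): [0.1035 0.6526 -0.2515; -0.2913 0.2332 0.4707; -0.1826 0.1342 0.2965]

matrix = [0.1035 0.6526 -0.2515; -0.2913 0.2332 0.4707; -0.1826 0.1342 0.2965]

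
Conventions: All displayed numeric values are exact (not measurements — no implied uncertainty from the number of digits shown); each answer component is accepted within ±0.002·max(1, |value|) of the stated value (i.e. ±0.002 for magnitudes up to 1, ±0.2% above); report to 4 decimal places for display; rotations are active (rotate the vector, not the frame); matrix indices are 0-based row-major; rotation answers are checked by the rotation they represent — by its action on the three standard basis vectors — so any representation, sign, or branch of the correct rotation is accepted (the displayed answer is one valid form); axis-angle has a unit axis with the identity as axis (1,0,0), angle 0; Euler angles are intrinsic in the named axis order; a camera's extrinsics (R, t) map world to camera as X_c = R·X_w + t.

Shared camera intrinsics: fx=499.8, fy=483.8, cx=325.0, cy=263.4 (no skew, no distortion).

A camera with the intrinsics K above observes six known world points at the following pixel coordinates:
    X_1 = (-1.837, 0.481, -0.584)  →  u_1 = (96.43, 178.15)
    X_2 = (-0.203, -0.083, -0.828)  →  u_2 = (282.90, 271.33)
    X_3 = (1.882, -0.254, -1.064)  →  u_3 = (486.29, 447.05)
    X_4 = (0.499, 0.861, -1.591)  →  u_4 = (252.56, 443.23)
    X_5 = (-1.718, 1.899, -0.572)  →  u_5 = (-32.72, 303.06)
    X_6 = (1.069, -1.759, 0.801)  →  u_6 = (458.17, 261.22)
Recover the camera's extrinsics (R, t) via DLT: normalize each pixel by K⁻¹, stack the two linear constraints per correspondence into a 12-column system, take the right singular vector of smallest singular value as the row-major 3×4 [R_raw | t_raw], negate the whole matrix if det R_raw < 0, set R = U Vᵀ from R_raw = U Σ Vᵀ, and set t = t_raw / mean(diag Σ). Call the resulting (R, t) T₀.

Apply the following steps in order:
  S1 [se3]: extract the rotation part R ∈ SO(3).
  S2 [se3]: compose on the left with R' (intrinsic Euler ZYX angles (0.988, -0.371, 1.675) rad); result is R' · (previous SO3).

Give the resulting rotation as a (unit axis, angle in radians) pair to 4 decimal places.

source (pnp_recover): camera pose = R=[0.6828 -0.7221 -0.1112; 0.7302 0.6794 0.0723; 0.0233 -0.1306 0.9912], t=(-0.3499, 0.3300, 4.8100)
after S1 (rot_of_se3): [0.6828 -0.7221 -0.1112; 0.7302 0.6794 0.0723; 0.0233 -0.1306 0.9912]
after S2 (compose_so3): [0.2886 -0.5574 0.7785; 0.2576 -0.7379 -0.6238; 0.9221 0.3806 -0.0694]

rotation (axis_angle) = ((0.7718, -0.1104, 0.6262), 2.4331)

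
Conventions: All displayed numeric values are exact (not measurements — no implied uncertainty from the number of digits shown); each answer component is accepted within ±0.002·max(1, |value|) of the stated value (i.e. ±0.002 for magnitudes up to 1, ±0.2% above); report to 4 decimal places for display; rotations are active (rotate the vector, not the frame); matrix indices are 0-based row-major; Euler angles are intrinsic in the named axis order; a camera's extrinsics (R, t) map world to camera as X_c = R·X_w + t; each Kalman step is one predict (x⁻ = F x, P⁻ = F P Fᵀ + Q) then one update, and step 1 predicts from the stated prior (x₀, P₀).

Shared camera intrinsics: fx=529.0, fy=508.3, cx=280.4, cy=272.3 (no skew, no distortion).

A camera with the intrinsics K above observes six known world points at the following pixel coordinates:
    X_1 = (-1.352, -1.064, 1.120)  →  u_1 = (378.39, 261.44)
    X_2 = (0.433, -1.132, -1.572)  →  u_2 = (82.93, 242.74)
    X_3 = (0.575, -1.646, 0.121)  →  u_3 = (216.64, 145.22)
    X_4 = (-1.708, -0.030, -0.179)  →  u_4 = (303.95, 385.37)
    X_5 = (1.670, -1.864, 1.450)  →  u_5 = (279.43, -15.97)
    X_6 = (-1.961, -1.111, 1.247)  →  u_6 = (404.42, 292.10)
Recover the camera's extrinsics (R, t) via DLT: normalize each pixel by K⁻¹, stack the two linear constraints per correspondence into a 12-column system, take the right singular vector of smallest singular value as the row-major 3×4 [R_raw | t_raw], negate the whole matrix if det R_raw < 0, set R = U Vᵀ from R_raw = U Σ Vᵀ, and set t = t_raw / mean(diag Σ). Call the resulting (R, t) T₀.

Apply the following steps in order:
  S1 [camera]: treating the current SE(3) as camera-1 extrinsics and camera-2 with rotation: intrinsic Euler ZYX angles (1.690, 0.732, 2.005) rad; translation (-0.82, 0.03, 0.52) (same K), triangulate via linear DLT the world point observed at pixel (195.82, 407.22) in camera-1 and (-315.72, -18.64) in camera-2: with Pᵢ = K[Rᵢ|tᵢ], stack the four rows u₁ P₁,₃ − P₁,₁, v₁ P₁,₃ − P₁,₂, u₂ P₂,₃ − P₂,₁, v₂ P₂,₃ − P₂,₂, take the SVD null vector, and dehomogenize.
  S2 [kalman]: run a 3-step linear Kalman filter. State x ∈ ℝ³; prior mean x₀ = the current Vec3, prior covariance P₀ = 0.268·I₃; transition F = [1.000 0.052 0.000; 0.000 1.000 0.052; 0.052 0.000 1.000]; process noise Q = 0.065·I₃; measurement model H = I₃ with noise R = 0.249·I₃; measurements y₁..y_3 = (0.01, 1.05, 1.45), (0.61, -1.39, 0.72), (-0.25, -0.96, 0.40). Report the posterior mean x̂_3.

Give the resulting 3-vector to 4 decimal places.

source (pnp_recover): camera pose = R=[-0.4377 0.1234 0.8906; -0.7483 0.4991 -0.4369; -0.4985 -0.8577 -0.1261], t=(-0.3400, -0.1203, 4.5910)
after S1 (triangulate): (-1.5596, -0.2477, -1.3835)
after S2 (kf_track): (-0.1601, -0.5811, 0.4047)

result = (-0.1601, -0.5811, 0.4047)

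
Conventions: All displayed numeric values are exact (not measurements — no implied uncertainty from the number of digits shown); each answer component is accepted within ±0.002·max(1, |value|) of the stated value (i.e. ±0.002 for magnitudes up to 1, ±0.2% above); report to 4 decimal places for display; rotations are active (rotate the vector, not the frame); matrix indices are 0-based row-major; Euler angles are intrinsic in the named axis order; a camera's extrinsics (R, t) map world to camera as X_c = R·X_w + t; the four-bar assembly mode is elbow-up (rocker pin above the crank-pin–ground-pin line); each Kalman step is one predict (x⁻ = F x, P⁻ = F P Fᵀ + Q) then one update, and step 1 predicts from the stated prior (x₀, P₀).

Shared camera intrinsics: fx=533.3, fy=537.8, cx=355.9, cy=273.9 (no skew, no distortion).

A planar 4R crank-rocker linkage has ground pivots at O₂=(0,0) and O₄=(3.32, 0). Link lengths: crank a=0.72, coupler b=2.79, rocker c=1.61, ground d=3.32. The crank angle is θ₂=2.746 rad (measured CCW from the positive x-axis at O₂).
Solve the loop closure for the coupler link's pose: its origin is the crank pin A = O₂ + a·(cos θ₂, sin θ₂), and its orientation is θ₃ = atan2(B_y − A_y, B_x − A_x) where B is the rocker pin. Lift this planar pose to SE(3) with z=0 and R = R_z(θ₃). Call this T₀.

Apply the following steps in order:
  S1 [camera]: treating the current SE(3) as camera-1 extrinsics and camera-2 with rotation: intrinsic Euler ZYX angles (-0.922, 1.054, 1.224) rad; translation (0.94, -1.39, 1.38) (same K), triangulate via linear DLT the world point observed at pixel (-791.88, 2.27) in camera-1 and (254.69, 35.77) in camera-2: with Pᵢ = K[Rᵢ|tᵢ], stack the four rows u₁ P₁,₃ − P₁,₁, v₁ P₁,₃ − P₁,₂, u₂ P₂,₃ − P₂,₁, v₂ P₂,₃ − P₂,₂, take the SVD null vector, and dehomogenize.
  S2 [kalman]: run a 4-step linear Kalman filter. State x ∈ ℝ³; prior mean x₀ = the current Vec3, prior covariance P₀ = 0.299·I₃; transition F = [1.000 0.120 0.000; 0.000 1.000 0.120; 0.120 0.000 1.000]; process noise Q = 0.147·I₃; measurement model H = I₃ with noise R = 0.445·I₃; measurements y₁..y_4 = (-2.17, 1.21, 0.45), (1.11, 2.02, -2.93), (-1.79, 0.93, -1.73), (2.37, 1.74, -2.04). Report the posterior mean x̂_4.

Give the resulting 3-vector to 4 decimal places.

result = (0.5031, 1.2854, -1.6436)

source (fourbar_fk): coupler pose = R=[0.9684 -0.2494 0.0000; 0.2494 0.9684 0.0000; 0.0000 0.0000 1.0000], t=(-0.6644, 0.2775, 0.0000)
after S1 (triangulate): (-1.9550, -0.3799, 1.1443)
after S2 (kf_track): (0.5031, 1.2854, -1.6436)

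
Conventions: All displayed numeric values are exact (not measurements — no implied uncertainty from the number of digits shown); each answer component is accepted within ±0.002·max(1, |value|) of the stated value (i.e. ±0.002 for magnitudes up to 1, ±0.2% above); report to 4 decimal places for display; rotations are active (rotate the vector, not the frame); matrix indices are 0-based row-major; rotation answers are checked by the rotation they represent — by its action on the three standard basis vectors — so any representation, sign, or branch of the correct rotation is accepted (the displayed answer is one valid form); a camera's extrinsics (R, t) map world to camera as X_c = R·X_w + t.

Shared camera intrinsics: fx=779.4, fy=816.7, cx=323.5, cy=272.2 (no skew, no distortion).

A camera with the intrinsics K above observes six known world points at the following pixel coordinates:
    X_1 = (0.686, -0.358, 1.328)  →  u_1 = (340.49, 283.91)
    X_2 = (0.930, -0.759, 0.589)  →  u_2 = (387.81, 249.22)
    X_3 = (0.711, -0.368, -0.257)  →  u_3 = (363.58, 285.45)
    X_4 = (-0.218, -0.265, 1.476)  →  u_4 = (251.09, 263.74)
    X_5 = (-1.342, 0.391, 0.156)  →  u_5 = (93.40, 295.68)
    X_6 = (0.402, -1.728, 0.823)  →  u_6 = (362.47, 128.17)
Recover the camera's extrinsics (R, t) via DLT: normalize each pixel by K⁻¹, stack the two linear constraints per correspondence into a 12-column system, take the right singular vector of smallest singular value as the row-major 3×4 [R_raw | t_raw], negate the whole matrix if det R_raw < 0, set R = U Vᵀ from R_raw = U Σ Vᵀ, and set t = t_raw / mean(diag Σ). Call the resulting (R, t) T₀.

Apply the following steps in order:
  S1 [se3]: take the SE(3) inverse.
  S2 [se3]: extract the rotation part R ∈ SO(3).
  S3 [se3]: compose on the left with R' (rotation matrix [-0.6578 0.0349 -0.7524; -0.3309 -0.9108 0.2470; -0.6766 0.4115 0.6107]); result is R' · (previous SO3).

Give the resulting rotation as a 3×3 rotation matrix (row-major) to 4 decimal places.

rotation (matrix) = ((-0.5765, -0.1764, -0.7979), (-0.0501, -0.9670, 0.2499), (-0.8156, 0.1840, 0.5486))

source (pnp_recover): camera pose = R=[0.9476 -0.3101 -0.0767; 0.3115 0.9502 0.0062; 0.0710 -0.0298 0.9970], t=(-0.4900, 0.2300, 6.3696)
after S1 (invert_se3): R=[0.9476 0.3115 0.0710; -0.3101 0.9502 -0.0298; -0.0767 0.0062 0.9970], t=(-0.0592, -0.1809, -6.3897)
after S2 (rot_of_se3): [0.9476 0.3115 0.0710; -0.3101 0.9502 -0.0298; -0.0767 0.0062 0.9970]
after S3 (compose_so3): [-0.5765 -0.1764 -0.7979; -0.0501 -0.9670 0.2499; -0.8156 0.1840 0.5486]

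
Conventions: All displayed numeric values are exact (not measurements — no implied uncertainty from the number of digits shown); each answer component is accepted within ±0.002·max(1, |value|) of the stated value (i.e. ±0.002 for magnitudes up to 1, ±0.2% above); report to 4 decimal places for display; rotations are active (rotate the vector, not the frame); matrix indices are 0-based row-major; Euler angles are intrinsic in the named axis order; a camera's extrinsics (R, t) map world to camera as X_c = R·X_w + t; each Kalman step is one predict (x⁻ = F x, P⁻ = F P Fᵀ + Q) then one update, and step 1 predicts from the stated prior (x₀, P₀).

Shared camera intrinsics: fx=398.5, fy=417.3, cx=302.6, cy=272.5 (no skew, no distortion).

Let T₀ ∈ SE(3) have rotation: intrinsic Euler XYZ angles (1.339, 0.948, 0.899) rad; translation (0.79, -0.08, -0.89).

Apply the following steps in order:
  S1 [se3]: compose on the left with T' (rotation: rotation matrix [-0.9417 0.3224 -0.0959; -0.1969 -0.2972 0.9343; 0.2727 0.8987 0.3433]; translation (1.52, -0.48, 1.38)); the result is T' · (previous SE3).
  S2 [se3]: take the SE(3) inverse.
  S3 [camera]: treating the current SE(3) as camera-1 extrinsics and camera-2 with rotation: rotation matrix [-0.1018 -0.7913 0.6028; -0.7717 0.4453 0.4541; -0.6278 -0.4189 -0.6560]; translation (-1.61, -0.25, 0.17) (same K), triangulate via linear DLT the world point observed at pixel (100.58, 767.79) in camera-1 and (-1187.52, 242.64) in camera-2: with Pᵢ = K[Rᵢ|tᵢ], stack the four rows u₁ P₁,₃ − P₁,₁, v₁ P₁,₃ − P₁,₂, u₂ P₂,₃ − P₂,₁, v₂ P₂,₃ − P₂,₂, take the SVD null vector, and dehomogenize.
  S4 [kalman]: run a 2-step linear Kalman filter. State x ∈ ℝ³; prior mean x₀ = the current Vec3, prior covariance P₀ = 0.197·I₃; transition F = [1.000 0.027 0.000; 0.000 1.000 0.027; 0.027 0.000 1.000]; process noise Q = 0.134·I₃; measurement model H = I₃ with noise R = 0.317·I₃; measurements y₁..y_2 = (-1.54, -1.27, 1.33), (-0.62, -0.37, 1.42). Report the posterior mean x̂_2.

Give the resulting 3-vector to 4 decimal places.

result = (-0.7974, -0.3407, 0.7994)

after S1 (compose_se3): R=[-0.1872 0.2045 -0.9608; 0.3321 0.9337 0.1340; 0.9245 -0.2940 -0.2427], t=(0.8356, -1.4433, 1.2180)
after S2 (invert_se3): R=[-0.1872 0.3321 0.9245; 0.2045 0.9337 -0.2940; -0.9608 0.1340 -0.2427], t=(-0.4903, 1.5348, 1.2918)
after S3 (triangulate): (-0.3839, 0.6579, -0.8568)
after S4 (kf_track): (-0.7974, -0.3407, 0.7994)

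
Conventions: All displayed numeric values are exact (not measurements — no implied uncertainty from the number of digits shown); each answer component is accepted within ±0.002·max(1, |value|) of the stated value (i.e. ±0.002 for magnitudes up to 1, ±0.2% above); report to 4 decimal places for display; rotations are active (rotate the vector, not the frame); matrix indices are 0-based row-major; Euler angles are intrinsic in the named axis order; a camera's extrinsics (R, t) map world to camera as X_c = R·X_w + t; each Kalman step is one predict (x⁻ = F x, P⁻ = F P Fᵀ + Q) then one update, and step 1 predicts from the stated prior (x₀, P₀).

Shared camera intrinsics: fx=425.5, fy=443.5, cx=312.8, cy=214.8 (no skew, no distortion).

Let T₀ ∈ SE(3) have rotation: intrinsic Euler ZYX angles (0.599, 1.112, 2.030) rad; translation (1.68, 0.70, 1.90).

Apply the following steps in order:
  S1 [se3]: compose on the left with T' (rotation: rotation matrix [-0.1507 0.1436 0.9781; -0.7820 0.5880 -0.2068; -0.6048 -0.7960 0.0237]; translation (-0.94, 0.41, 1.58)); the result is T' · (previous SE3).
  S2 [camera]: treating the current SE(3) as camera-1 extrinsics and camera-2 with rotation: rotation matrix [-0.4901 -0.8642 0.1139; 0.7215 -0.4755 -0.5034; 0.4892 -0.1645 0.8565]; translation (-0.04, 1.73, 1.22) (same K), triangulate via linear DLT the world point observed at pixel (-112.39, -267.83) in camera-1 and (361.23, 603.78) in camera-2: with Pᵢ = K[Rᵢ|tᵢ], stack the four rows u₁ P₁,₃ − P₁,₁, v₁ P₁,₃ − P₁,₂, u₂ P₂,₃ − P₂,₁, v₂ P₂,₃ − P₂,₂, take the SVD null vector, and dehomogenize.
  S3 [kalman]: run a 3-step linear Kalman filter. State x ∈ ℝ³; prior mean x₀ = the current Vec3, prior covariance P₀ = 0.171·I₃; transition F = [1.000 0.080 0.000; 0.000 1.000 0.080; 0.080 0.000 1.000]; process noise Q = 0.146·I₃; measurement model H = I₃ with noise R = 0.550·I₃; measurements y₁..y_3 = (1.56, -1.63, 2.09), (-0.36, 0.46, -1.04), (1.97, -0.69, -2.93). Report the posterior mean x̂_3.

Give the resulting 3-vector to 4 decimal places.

after S1 (compose_se3): R=[-0.8962 0.2631 -0.3572; 0.0462 -0.7454 -0.6650; -0.4412 -0.6125 0.6559], t=(0.7657, -0.8851, 0.0517)
after S2 (triangulate): (1.0654, -0.8797, 1.0066)
after S3 (kf_track): (1.0126, -0.5681, -0.7850)

result = (1.0126, -0.5681, -0.7850)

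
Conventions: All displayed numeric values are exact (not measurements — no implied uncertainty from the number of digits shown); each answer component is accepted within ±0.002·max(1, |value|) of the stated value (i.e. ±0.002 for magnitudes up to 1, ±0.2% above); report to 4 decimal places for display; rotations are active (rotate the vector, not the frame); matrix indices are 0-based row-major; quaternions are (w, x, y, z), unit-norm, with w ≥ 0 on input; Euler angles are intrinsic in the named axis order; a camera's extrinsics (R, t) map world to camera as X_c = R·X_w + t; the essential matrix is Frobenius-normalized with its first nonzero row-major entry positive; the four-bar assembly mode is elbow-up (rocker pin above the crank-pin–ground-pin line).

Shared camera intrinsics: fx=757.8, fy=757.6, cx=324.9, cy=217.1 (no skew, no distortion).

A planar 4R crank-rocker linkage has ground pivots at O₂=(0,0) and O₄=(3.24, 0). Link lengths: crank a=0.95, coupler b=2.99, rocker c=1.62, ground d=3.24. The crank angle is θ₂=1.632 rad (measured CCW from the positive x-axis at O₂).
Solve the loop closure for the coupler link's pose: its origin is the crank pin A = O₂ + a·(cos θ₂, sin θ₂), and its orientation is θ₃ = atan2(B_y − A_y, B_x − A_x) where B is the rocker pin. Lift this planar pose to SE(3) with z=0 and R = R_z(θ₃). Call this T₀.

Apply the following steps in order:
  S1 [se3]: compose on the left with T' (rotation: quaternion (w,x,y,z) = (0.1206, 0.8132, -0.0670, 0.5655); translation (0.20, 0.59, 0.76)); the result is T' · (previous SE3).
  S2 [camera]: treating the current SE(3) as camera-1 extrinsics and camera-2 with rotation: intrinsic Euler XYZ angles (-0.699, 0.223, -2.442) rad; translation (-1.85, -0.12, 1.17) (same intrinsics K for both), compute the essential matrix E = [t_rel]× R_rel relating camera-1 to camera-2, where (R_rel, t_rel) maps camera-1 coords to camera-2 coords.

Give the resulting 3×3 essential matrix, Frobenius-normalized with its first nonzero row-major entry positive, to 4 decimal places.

matrix = [0.0726 0.3287 -0.2277; -0.3389 0.5618 0.1472; 0.3390 0.1966 -0.4786]

source (fourbar_fk): coupler pose = R=[0.9777 -0.2100 0.0000; 0.2100 0.9777 0.0000; 0.0000 0.0000 1.0000], t=(-0.0581, 0.9482, 0.0000)
after S1 (compose_se3): R=[0.2922 -0.3137 0.9035; -0.1752 -0.9463 -0.2719; 0.9402 -0.0788 -0.3314], t=(-0.0531, -0.3237, 0.8197)
after S2 (essential): [0.0726 0.3287 -0.2277; -0.3389 0.5618 0.1472; 0.3390 0.1966 -0.4786]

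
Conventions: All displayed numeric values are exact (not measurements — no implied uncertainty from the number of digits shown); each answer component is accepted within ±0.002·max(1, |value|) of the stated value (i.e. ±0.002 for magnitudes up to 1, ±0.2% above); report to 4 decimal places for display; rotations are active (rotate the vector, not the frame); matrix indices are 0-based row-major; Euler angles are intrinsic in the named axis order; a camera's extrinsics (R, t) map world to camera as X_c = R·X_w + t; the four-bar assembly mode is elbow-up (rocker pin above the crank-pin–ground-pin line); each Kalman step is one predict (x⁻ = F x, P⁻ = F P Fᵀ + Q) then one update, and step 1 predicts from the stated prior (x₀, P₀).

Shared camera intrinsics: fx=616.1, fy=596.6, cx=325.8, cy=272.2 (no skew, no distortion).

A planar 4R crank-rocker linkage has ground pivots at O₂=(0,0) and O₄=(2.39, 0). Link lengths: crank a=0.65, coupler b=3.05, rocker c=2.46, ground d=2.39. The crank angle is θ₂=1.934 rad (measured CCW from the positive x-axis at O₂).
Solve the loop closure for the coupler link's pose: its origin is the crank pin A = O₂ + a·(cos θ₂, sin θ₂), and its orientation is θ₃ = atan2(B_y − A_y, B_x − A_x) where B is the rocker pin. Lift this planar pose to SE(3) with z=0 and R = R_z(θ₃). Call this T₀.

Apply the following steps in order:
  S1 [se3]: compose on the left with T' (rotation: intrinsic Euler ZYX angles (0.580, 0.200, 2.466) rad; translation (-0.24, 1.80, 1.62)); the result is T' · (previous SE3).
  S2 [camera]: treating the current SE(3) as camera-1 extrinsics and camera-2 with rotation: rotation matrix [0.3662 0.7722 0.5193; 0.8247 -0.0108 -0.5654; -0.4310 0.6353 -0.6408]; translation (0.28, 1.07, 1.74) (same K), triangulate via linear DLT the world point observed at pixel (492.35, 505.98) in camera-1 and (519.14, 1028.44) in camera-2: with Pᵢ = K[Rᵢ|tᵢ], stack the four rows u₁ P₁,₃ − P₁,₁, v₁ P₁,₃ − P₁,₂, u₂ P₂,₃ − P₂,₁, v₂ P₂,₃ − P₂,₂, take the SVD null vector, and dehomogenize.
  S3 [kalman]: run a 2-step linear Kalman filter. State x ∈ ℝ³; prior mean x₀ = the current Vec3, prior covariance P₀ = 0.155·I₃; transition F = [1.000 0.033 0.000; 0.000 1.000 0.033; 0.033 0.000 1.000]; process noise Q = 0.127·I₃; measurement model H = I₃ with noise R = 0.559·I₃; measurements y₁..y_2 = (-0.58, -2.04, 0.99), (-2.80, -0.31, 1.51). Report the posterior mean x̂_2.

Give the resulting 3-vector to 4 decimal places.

result = (-0.3944, -0.1861, 0.0955)

source (fourbar_fk): coupler pose = R=[0.7963 -0.6049 0.0000; 0.6049 0.7963 0.0000; 0.0000 0.0000 1.0000], t=(-0.2309, 0.6076, 0.0000)
after S1 (compose_se3): R=[0.9743 -0.0726 0.2130; 0.0741 -0.7904 -0.6080; 0.2125 0.6082 -0.7648], t=(-0.1063, 1.3207, 2.0383)
after S2 (triangulate): (1.6832, 0.9622, -1.5673)
after S3 (kf_track): (-0.3944, -0.1861, 0.0955)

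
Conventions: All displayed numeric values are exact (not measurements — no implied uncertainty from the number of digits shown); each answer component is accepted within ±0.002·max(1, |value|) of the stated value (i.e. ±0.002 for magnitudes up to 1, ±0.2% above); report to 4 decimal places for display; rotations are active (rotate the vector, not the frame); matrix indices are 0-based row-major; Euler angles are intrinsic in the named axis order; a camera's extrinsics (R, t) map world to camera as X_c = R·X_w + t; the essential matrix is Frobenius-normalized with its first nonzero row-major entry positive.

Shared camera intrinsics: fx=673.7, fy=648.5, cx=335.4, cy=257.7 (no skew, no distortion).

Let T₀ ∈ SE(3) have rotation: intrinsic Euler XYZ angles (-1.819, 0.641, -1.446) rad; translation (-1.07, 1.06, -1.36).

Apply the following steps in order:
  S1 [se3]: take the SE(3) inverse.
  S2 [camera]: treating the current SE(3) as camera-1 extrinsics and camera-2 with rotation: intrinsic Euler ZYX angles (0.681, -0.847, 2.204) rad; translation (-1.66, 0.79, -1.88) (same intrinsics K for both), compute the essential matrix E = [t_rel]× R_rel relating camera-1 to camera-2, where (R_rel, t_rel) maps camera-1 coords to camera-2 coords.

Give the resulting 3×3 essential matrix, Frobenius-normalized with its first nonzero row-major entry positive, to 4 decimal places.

after S1 (invert_se3): R=[0.0998 0.1716 0.9801; 0.7953 -0.6057 0.0251; 0.5980 0.7769 -0.1969], t=(1.2578, 1.5272, -0.4515)
after S2 (essential): [0.1269 -0.2403 0.1112; 0.3951 -0.0255 -0.5857; -0.2968 0.5283 -0.2164]

matrix = [0.1269 -0.2403 0.1112; 0.3951 -0.0255 -0.5857; -0.2968 0.5283 -0.2164]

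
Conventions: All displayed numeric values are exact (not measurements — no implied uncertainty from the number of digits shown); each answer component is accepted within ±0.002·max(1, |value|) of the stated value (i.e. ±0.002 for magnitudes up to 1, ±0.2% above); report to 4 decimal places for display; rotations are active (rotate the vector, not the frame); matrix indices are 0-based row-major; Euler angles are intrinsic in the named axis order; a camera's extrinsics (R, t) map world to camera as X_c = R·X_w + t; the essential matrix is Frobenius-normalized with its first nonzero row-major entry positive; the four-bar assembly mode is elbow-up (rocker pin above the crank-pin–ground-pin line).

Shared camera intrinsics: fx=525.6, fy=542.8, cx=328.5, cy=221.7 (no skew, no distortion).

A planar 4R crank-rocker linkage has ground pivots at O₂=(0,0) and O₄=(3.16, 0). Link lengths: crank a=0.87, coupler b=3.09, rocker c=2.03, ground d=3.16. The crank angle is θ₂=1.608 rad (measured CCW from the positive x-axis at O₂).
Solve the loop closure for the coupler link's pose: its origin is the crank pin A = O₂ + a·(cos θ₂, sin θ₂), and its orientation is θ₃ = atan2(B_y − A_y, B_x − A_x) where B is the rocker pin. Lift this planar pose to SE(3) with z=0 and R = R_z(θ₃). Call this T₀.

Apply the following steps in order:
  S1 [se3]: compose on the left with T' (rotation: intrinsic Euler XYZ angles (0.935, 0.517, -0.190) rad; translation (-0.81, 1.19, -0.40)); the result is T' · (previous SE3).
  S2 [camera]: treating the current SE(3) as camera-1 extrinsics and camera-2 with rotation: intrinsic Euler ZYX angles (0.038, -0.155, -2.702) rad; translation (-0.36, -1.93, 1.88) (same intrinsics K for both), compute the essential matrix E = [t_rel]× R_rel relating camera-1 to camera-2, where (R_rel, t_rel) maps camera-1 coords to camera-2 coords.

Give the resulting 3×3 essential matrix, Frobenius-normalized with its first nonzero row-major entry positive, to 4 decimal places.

matrix = [0.2103 -0.3967 -0.4437; -0.4720 -0.4394 0.2606; 0.0112 -0.2950 -0.1750]

source (fourbar_fk): coupler pose = R=[0.9300 -0.3675 0.0000; 0.3675 0.9300 0.0000; 0.0000 0.0000 1.0000], t=(-0.0324, 0.8694, 0.0000)
after S1 (compose_se3): R=[0.8543 -0.1610 0.4943; 0.5008 0.5099 -0.6994; -0.1394 0.8450 0.5162], t=(-0.6949, 1.7533, 0.2530)
after S2 (essential): [0.2103 -0.3967 -0.4437; -0.4720 -0.4394 0.2606; 0.0112 -0.2950 -0.1750]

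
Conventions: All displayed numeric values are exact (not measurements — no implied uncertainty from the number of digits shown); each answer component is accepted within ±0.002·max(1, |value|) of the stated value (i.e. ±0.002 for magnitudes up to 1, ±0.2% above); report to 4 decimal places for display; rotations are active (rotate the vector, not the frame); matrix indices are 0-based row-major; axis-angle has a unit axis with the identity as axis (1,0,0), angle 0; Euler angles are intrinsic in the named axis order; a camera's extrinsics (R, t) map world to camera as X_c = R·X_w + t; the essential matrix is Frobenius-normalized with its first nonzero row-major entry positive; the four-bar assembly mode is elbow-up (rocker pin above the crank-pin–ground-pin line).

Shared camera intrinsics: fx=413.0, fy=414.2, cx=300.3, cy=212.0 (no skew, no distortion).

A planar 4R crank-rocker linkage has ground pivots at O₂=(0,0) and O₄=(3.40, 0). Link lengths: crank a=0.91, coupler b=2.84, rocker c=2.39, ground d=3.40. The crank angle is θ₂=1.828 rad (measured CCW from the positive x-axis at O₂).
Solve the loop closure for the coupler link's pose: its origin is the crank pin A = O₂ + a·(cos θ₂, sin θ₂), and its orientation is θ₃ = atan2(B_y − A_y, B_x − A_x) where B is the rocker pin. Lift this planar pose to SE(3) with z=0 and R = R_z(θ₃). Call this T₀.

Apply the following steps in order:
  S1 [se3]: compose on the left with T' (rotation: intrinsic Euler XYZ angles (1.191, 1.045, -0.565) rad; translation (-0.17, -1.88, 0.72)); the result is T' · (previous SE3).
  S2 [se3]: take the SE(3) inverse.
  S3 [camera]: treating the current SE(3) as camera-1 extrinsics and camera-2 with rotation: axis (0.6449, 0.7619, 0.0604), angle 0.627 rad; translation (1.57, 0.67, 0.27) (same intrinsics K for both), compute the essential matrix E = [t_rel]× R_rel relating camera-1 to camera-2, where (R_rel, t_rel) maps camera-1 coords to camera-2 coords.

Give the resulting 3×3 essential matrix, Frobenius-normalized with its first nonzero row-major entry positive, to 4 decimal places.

matrix = [0.1554 0.2893 -0.2234; -0.2319 0.3873 -0.4523; -0.6264 -0.2022 -0.0242]

source (fourbar_fk): coupler pose = R=[0.8977 -0.4405 0.0000; 0.4405 0.8977 0.0000; 0.0000 0.0000 1.0000], t=(-0.2315, 0.8801, 0.0000)
after S1 (compose_se3): R=[0.4989 0.0545 0.8649; 0.7583 0.4558 -0.4661; -0.4196 0.8884 0.1861], t=(-0.0316, -1.3370, 1.4370)
after S2 (invert_se3): R=[0.4989 0.7583 -0.4196; 0.0545 0.4558 0.8884; 0.8649 -0.4661 0.1861], t=(1.6326, -0.6656, -0.8633)
after S3 (essential): [0.1554 0.2893 -0.2234; -0.2319 0.3873 -0.4523; -0.6264 -0.2022 -0.0242]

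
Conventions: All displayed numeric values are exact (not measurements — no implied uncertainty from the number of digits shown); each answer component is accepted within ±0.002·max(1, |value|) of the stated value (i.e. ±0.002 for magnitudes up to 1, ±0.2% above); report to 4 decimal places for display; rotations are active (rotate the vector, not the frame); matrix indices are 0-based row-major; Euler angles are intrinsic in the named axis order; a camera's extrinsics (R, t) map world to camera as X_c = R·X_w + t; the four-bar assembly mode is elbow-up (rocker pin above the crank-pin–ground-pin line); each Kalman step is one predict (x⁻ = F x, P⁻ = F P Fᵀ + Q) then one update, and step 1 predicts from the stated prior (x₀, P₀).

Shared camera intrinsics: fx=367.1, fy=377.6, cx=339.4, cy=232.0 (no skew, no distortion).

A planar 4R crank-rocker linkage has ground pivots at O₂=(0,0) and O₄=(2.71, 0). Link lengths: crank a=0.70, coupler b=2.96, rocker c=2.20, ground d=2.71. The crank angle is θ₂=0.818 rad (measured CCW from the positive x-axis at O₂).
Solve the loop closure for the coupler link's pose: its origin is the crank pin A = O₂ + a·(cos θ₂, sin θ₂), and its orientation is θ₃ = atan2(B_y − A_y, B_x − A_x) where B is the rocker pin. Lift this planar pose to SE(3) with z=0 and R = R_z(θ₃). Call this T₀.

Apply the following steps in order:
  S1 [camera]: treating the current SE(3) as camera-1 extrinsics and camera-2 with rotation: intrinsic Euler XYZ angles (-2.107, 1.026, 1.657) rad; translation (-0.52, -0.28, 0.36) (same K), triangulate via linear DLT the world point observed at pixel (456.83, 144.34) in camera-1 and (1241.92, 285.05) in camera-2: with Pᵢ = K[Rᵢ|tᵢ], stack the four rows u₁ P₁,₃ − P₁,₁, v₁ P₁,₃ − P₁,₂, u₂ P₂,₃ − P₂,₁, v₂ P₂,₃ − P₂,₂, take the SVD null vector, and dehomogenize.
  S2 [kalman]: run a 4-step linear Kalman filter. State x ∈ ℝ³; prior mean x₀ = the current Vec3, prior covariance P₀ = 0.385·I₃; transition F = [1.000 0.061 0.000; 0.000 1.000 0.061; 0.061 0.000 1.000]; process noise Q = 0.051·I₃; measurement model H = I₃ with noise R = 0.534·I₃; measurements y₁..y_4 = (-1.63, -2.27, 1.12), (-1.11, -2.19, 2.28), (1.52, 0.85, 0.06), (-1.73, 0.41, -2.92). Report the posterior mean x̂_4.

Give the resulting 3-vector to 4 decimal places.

source (fourbar_fk): coupler pose = R=[0.8234 -0.5674 0.0000; 0.5674 0.8234 0.0000; 0.0000 0.0000 1.0000], t=(0.4786, 0.5108, 0.0000)
after S1 (triangulate): (-0.4500, -0.8112, 1.7766)
after S2 (kf_track): (-0.8410, -0.4752, 0.0028)

result = (-0.8410, -0.4752, 0.0028)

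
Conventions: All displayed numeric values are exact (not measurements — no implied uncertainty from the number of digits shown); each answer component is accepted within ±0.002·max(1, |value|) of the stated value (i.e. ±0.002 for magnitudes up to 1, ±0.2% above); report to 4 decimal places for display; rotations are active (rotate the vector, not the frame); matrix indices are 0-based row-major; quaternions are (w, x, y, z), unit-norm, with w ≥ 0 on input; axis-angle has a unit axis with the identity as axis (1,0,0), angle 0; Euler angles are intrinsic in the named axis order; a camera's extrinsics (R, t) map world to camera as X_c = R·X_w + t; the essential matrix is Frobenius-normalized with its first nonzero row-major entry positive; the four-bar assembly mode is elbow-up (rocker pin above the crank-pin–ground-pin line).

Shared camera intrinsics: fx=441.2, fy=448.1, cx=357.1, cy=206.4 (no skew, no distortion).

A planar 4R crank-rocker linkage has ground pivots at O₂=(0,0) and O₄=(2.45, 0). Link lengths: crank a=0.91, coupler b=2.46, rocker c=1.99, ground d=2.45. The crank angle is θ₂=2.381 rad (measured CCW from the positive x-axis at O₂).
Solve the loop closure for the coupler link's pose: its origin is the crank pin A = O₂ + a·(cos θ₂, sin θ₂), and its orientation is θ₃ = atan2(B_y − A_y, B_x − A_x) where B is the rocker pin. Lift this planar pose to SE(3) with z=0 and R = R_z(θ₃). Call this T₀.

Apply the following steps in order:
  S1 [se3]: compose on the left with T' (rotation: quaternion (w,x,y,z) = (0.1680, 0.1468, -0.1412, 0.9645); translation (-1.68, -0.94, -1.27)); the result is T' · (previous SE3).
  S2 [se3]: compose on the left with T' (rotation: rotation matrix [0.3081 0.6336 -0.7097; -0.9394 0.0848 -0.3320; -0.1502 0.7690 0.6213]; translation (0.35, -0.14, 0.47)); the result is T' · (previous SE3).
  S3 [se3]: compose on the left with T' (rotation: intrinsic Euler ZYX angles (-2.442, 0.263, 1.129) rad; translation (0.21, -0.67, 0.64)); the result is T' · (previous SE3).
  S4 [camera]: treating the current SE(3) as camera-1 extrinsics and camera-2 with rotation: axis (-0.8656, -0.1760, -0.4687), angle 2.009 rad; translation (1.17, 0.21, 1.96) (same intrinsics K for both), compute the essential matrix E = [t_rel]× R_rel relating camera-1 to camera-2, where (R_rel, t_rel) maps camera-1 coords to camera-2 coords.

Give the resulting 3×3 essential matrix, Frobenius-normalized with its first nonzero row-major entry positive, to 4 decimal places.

matrix = [0.1651 0.2336 -0.6459; -0.3100 -0.0613 -0.1314; 0.5780 0.1328 0.1792]

source (fourbar_fk): coupler pose = R=[0.8874 -0.4610 0.0000; 0.4610 0.8874 0.0000; 0.0000 0.0000 1.0000], t=(-0.6592, 0.6273, 0.0000)
after S1 (compose_se3): R=[-0.9676 0.0907 0.2357; -0.1658 -0.9322 -0.3217; 0.1906 -0.3504 0.9170], t=(-1.3157, -1.6932, -1.6279)
after S2 (compose_se3): R=[-0.5384 -0.3140 -0.7820; 0.8316 -0.0479 -0.5533; 0.1363 -0.9482 0.2870], t=(0.0272, 1.4930, -1.6460)
after S3 (compose_se3): R=[0.3863 0.8600 0.3335; 0.0213 -0.3698 0.9289; 0.9221 -0.3517 -0.1611], t=(1.4305, -2.4219, 1.2566)
after S4 (essential): [0.1651 0.2336 -0.6459; -0.3100 -0.0613 -0.1314; 0.5780 0.1328 0.1792]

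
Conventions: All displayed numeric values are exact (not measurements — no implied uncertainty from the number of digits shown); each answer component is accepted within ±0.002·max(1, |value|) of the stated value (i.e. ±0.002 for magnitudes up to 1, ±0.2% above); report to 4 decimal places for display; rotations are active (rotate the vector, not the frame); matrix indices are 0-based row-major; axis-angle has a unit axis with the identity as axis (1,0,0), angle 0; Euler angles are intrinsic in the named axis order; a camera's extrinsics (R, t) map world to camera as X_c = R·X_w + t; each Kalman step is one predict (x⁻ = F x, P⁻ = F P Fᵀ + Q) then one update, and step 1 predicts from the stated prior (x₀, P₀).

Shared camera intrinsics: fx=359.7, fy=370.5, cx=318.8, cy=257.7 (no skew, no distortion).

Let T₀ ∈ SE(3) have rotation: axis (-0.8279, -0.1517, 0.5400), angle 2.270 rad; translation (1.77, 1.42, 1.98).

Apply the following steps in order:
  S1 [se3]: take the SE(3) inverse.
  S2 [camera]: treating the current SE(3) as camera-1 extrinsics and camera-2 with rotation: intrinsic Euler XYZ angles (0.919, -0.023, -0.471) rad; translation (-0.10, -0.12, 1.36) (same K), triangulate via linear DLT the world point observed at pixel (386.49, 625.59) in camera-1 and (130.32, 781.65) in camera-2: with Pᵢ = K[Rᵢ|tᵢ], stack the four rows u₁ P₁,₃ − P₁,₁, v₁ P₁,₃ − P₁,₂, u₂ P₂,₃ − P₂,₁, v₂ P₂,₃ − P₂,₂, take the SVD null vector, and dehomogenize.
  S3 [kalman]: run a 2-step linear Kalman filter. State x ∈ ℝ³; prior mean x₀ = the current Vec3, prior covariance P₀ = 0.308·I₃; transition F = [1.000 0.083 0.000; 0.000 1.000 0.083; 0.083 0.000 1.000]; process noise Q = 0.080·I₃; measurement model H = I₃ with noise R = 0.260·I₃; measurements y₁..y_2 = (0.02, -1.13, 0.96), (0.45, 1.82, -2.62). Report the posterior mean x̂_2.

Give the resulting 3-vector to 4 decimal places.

result = (-0.1386, 0.7937, -1.3544)

after S1 (invert_se3): R=[0.4829 0.6197 -0.6187; -0.2069 -0.6058 -0.7682; -0.8509 0.4990 -0.1644], t=(-0.5097, 2.7475, 1.1230)
after S2 (triangulate): (-1.8026, 1.4720, -1.8821)
after S3 (kf_track): (-0.1386, 0.7937, -1.3544)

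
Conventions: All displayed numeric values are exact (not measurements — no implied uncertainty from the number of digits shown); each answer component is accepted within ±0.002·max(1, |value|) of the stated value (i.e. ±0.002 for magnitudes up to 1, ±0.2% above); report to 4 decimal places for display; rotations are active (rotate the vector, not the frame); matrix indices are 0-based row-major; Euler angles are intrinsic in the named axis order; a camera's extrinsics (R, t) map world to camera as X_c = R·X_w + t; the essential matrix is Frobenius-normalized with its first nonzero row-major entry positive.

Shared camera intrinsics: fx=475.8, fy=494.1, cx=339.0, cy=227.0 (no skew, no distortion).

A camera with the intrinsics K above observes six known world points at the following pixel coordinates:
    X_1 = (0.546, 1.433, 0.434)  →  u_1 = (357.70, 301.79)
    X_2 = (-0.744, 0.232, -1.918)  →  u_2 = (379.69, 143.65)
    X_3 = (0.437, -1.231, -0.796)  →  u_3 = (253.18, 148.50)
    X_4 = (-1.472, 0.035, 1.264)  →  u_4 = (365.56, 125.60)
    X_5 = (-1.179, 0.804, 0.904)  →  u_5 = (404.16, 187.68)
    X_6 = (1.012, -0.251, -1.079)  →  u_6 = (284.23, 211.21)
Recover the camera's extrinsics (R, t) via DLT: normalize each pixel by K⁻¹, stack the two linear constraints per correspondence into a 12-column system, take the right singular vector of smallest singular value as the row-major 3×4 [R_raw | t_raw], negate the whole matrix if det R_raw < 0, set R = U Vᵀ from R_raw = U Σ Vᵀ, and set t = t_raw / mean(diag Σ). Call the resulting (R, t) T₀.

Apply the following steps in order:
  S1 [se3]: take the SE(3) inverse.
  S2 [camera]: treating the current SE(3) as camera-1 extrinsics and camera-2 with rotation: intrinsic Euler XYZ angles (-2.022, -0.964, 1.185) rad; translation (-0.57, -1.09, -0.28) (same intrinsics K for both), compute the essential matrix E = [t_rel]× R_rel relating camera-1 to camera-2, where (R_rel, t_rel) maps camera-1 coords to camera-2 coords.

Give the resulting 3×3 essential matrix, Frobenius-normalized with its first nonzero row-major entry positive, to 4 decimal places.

source (pnp_recover): camera pose = R=[-0.6229 0.7476 -0.2303; 0.6814 0.6632 0.3098; 0.3843 0.0360 -0.9225], t=(-0.3700, -0.4501, 6.7913)
after S1 (invert_se3): R=[-0.6229 0.6814 0.3843; 0.7476 0.6632 0.0360; -0.2303 0.3098 -0.9225], t=(-2.5337, 0.3304, 6.3192)
after S2 (essential): [0.0969 -0.3226 0.0140; 0.4477 -0.4218 0.1891; 0.4254 0.4613 0.2801]

matrix = [0.0969 -0.3226 0.0140; 0.4477 -0.4218 0.1891; 0.4254 0.4613 0.2801]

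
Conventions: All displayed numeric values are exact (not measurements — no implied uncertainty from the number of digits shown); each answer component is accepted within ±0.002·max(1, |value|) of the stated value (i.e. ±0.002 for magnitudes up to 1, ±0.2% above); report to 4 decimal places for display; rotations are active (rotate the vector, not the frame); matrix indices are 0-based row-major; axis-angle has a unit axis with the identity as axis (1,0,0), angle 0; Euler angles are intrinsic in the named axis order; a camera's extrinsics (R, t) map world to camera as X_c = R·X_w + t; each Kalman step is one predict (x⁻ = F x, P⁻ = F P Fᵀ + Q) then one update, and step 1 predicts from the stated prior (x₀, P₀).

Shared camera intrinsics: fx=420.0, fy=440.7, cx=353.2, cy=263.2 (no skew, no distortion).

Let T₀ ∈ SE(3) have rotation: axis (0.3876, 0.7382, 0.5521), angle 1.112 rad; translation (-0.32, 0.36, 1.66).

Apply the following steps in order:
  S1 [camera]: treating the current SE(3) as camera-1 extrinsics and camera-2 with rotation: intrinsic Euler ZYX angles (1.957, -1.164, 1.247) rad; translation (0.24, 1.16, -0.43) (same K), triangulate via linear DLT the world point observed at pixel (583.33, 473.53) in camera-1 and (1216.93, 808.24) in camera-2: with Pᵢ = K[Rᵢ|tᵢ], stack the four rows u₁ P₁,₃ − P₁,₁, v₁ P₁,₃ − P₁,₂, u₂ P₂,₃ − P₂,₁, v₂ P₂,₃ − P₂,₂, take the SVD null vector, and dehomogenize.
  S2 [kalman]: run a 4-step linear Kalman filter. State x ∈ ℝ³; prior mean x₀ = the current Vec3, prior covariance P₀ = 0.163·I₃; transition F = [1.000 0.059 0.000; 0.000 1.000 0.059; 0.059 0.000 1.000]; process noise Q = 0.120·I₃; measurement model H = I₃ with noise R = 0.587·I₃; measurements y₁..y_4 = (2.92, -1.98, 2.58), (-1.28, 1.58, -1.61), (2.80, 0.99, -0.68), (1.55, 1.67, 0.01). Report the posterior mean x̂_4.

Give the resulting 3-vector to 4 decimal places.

result = (1.4718, 1.0465, 0.3039)

after S1 (triangulate): (0.9828, 0.5836, 1.7949)
after S2 (kf_track): (1.4718, 1.0465, 0.3039)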